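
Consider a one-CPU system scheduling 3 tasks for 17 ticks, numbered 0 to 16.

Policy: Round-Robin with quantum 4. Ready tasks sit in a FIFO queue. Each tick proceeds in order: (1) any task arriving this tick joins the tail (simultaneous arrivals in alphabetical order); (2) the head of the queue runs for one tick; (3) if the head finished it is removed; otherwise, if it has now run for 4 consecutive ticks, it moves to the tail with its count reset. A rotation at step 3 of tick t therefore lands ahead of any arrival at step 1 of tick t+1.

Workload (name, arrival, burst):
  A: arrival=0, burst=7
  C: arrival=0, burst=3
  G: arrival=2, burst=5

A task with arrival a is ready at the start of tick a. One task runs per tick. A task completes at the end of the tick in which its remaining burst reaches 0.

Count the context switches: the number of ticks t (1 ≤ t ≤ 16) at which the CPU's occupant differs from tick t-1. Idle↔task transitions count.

t=0: queue=[A,C] q_used=0 → run A
t=1: queue=[A,C] q_used=1 → run A
t=2: queue=[A,C,G] q_used=2 → run A
t=3: queue=[A,C,G] q_used=3 → run A
t=4: queue=[C,G,A] q_used=0 → run C
t=5: queue=[C,G,A] q_used=1 → run C
t=6: queue=[C,G,A] q_used=2 → run C
t=7: queue=[G,A] q_used=0 → run G
t=8: queue=[G,A] q_used=1 → run G
t=9: queue=[G,A] q_used=2 → run G
t=10: queue=[G,A] q_used=3 → run G
t=11: queue=[A,G] q_used=0 → run A
t=12: queue=[A,G] q_used=1 → run A
t=13: queue=[A,G] q_used=2 → run A
t=14: queue=[G] q_used=0 → run G
t=15: (idle)
t=16: (idle)

context switches = 5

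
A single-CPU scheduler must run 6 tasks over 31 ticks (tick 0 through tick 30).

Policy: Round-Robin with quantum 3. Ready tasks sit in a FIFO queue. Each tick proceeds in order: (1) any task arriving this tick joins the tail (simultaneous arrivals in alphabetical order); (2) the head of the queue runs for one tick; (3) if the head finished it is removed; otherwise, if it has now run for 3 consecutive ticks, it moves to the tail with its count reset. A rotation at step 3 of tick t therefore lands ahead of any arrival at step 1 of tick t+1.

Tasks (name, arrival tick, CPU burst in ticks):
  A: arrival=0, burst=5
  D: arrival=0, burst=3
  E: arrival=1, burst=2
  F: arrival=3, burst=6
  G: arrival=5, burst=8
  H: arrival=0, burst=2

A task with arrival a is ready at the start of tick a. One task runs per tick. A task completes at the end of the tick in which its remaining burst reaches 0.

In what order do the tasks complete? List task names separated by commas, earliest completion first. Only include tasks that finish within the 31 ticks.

completion order = D, H, E, A, F, G

t=0: queue=[A,D,H] q_used=0 → run A
t=1: queue=[A,D,H,E] q_used=1 → run A
t=2: queue=[A,D,H,E] q_used=2 → run A
t=3: queue=[D,H,E,A,F] q_used=0 → run D
t=4: queue=[D,H,E,A,F] q_used=1 → run D
t=5: queue=[D,H,E,A,F,G] q_used=2 → run D
t=6: queue=[H,E,A,F,G] q_used=0 → run H
t=7: queue=[H,E,A,F,G] q_used=1 → run H
t=8: queue=[E,A,F,G] q_used=0 → run E
t=9: queue=[E,A,F,G] q_used=1 → run E
t=10: queue=[A,F,G] q_used=0 → run A
t=11: queue=[A,F,G] q_used=1 → run A
t=12: queue=[F,G] q_used=0 → run F
t=13: queue=[F,G] q_used=1 → run F
t=14: queue=[F,G] q_used=2 → run F
t=15: queue=[G,F] q_used=0 → run G
t=16: queue=[G,F] q_used=1 → run G
t=17: queue=[G,F] q_used=2 → run G
t=18: queue=[F,G] q_used=0 → run F
t=19: queue=[F,G] q_used=1 → run F
t=20: queue=[F,G] q_used=2 → run F
t=21: queue=[G] q_used=0 → run G
t=22: queue=[G] q_used=1 → run G
t=23: queue=[G] q_used=2 → run G
t=24: queue=[G] q_used=0 → run G
t=25: queue=[G] q_used=1 → run G
t=26: (idle)
t=27: (idle)
t=28: (idle)
t=29: (idle)
t=30: (idle)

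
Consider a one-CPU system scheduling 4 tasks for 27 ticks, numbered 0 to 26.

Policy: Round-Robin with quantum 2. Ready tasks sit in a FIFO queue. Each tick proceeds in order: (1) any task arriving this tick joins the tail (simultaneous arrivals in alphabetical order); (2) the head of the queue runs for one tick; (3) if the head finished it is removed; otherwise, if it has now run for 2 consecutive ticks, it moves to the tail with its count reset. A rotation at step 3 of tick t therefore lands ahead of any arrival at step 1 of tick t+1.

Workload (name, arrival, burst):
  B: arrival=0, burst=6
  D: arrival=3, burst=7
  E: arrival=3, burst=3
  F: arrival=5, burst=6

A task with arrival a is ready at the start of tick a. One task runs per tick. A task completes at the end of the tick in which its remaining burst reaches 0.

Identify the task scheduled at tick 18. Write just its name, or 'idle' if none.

running at tick 18 = D

t=0: queue=[B] q_used=0 → run B
t=1: queue=[B] q_used=1 → run B
t=2: queue=[B] q_used=0 → run B
t=3: queue=[B,D,E] q_used=1 → run B
t=4: queue=[D,E,B] q_used=0 → run D
t=5: queue=[D,E,B,F] q_used=1 → run D
t=6: queue=[E,B,F,D] q_used=0 → run E
t=7: queue=[E,B,F,D] q_used=1 → run E
t=8: queue=[B,F,D,E] q_used=0 → run B
t=9: queue=[B,F,D,E] q_used=1 → run B
t=10: queue=[F,D,E] q_used=0 → run F
t=11: queue=[F,D,E] q_used=1 → run F
t=12: queue=[D,E,F] q_used=0 → run D
t=13: queue=[D,E,F] q_used=1 → run D
t=14: queue=[E,F,D] q_used=0 → run E
t=15: queue=[F,D] q_used=0 → run F
t=16: queue=[F,D] q_used=1 → run F
t=17: queue=[D,F] q_used=0 → run D
t=18: queue=[D,F] q_used=1 → run D
t=19: queue=[F,D] q_used=0 → run F
t=20: queue=[F,D] q_used=1 → run F
t=21: queue=[D] q_used=0 → run D
t=22: (idle)
t=23: (idle)
t=24: (idle)
t=25: (idle)
t=26: (idle)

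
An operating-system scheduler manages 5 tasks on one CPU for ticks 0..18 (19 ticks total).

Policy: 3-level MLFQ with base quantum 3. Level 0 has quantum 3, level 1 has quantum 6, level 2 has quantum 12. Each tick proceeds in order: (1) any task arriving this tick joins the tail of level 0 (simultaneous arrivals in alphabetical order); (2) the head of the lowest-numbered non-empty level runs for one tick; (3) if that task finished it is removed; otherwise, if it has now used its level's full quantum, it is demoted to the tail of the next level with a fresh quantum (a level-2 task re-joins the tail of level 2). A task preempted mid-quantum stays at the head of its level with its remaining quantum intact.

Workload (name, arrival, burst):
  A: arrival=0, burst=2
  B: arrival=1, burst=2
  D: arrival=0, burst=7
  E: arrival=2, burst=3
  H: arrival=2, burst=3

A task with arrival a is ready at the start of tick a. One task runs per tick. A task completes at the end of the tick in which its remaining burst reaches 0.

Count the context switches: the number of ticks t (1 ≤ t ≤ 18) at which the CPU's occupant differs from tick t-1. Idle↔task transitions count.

t=0: L0/L1/L2 = AD/-/- → run A
t=1: L0/L1/L2 = ADB/-/- → run A
t=2: L0/L1/L2 = DBEH/-/- → run D
t=3: L0/L1/L2 = DBEH/-/- → run D
t=4: L0/L1/L2 = DBEH/-/- → run D
t=5: L0/L1/L2 = BEH/D/- → run B
t=6: L0/L1/L2 = BEH/D/- → run B
t=7: L0/L1/L2 = EH/D/- → run E
t=8: L0/L1/L2 = EH/D/- → run E
t=9: L0/L1/L2 = EH/D/- → run E
t=10: L0/L1/L2 = H/D/- → run H
t=11: L0/L1/L2 = H/D/- → run H
t=12: L0/L1/L2 = H/D/- → run H
t=13: L0/L1/L2 = -/D/- → run D
t=14: L0/L1/L2 = -/D/- → run D
t=15: L0/L1/L2 = -/D/- → run D
t=16: L0/L1/L2 = -/D/- → run D
t=17: (idle)
t=18: (idle)

context switches = 6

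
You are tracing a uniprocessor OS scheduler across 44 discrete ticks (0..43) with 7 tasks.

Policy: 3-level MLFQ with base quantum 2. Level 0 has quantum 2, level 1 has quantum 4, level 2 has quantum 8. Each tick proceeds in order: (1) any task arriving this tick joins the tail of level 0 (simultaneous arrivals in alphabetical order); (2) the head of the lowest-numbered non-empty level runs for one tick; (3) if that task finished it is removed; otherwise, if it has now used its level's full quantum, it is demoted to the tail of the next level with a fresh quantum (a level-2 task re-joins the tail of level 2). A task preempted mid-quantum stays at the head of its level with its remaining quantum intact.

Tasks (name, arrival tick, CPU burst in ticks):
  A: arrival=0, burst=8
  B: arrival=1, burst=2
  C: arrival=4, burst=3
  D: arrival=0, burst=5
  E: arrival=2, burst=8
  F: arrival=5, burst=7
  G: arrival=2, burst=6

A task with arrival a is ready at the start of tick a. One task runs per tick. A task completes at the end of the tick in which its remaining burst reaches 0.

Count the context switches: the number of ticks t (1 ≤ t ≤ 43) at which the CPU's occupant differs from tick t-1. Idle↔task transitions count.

t=0: L0/L1/L2 = AD/-/- → run A
t=1: L0/L1/L2 = ADB/-/- → run A
t=2: L0/L1/L2 = DBEG/A/- → run D
t=3: L0/L1/L2 = DBEG/A/- → run D
t=4: L0/L1/L2 = BEGC/AD/- → run B
t=5: L0/L1/L2 = BEGCF/AD/- → run B
t=6: L0/L1/L2 = EGCF/AD/- → run E
t=7: L0/L1/L2 = EGCF/AD/- → run E
t=8: L0/L1/L2 = GCF/ADE/- → run G
t=9: L0/L1/L2 = GCF/ADE/- → run G
t=10: L0/L1/L2 = CF/ADEG/- → run C
t=11: L0/L1/L2 = CF/ADEG/- → run C
t=12: L0/L1/L2 = F/ADEGC/- → run F
t=13: L0/L1/L2 = F/ADEGC/- → run F
t=14: L0/L1/L2 = -/ADEGCF/- → run A
t=15: L0/L1/L2 = -/ADEGCF/- → run A
t=16: L0/L1/L2 = -/ADEGCF/- → run A
t=17: L0/L1/L2 = -/ADEGCF/- → run A
t=18: L0/L1/L2 = -/DEGCF/A → run D
t=19: L0/L1/L2 = -/DEGCF/A → run D
t=20: L0/L1/L2 = -/DEGCF/A → run D
t=21: L0/L1/L2 = -/EGCF/A → run E
t=22: L0/L1/L2 = -/EGCF/A → run E
t=23: L0/L1/L2 = -/EGCF/A → run E
t=24: L0/L1/L2 = -/EGCF/A → run E
t=25: L0/L1/L2 = -/GCF/AE → run G
t=26: L0/L1/L2 = -/GCF/AE → run G
t=27: L0/L1/L2 = -/GCF/AE → run G
t=28: L0/L1/L2 = -/GCF/AE → run G
t=29: L0/L1/L2 = -/CF/AE → run C
t=30: L0/L1/L2 = -/F/AE → run F
t=31: L0/L1/L2 = -/F/AE → run F
t=32: L0/L1/L2 = -/F/AE → run F
t=33: L0/L1/L2 = -/F/AE → run F
t=34: L0/L1/L2 = -/-/AEF → run A
t=35: L0/L1/L2 = -/-/AEF → run A
t=36: L0/L1/L2 = -/-/EF → run E
t=37: L0/L1/L2 = -/-/EF → run E
t=38: L0/L1/L2 = -/-/F → run F
t=39: (idle)
t=40: (idle)
t=41: (idle)
t=42: (idle)
t=43: (idle)

context switches = 16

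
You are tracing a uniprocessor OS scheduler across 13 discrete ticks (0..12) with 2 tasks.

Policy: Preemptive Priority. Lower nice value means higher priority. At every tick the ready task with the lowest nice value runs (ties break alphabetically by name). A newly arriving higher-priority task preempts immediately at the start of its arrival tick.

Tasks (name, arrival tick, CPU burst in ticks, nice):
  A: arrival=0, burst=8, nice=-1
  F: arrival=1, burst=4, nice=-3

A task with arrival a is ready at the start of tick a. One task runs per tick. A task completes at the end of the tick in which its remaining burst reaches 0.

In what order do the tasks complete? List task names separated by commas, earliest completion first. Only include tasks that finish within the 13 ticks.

completion order = F, A

t=0: ready={A} → run A
t=1: ready={A,F} → run F
t=2: ready={A,F} → run F
t=3: ready={A,F} → run F
t=4: ready={A,F} → run F
t=5: ready={A} → run A
t=6: ready={A} → run A
t=7: ready={A} → run A
t=8: ready={A} → run A
t=9: ready={A} → run A
t=10: ready={A} → run A
t=11: ready={A} → run A
t=12: (idle)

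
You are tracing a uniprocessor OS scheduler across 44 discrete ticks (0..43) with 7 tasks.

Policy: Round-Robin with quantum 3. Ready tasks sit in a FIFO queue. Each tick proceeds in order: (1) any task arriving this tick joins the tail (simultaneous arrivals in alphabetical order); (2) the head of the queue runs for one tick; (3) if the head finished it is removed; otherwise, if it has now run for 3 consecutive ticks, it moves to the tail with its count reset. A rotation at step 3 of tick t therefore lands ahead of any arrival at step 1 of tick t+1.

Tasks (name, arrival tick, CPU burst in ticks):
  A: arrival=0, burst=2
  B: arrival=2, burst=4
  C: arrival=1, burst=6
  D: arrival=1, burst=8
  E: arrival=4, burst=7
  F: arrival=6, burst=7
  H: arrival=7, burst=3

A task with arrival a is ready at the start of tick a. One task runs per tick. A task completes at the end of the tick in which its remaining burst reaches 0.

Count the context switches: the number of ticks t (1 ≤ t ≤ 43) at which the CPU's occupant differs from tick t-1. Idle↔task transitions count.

context switches = 15

t=0: queue=[A] q_used=0 → run A
t=1: queue=[A,C,D] q_used=1 → run A
t=2: queue=[C,D,B] q_used=0 → run C
t=3: queue=[C,D,B] q_used=1 → run C
t=4: queue=[C,D,B,E] q_used=2 → run C
t=5: queue=[D,B,E,C] q_used=0 → run D
t=6: queue=[D,B,E,C,F] q_used=1 → run D
t=7: queue=[D,B,E,C,F,H] q_used=2 → run D
t=8: queue=[B,E,C,F,H,D] q_used=0 → run B
t=9: queue=[B,E,C,F,H,D] q_used=1 → run B
t=10: queue=[B,E,C,F,H,D] q_used=2 → run B
t=11: queue=[E,C,F,H,D,B] q_used=0 → run E
t=12: queue=[E,C,F,H,D,B] q_used=1 → run E
t=13: queue=[E,C,F,H,D,B] q_used=2 → run E
t=14: queue=[C,F,H,D,B,E] q_used=0 → run C
t=15: queue=[C,F,H,D,B,E] q_used=1 → run C
t=16: queue=[C,F,H,D,B,E] q_used=2 → run C
t=17: queue=[F,H,D,B,E] q_used=0 → run F
t=18: queue=[F,H,D,B,E] q_used=1 → run F
t=19: queue=[F,H,D,B,E] q_used=2 → run F
t=20: queue=[H,D,B,E,F] q_used=0 → run H
t=21: queue=[H,D,B,E,F] q_used=1 → run H
t=22: queue=[H,D,B,E,F] q_used=2 → run H
t=23: queue=[D,B,E,F] q_used=0 → run D
t=24: queue=[D,B,E,F] q_used=1 → run D
t=25: queue=[D,B,E,F] q_used=2 → run D
t=26: queue=[B,E,F,D] q_used=0 → run B
t=27: queue=[E,F,D] q_used=0 → run E
t=28: queue=[E,F,D] q_used=1 → run E
t=29: queue=[E,F,D] q_used=2 → run E
t=30: queue=[F,D,E] q_used=0 → run F
t=31: queue=[F,D,E] q_used=1 → run F
t=32: queue=[F,D,E] q_used=2 → run F
t=33: queue=[D,E,F] q_used=0 → run D
t=34: queue=[D,E,F] q_used=1 → run D
t=35: queue=[E,F] q_used=0 → run E
t=36: queue=[F] q_used=0 → run F
t=37: (idle)
t=38: (idle)
t=39: (idle)
t=40: (idle)
t=41: (idle)
t=42: (idle)
t=43: (idle)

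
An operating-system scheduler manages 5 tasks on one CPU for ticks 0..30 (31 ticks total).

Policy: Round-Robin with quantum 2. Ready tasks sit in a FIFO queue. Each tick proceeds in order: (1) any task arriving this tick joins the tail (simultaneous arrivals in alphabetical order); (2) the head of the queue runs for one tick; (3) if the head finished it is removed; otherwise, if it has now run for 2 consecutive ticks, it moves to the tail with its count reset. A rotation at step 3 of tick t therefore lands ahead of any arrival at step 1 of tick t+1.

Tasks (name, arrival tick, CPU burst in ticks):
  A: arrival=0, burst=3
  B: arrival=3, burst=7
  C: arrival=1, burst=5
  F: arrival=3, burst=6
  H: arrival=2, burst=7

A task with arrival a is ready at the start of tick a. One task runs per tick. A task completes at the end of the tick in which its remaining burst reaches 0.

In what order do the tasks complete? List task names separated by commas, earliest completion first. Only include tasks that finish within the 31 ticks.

t=0: queue=[A] q_used=0 → run A
t=1: queue=[A,C] q_used=1 → run A
t=2: queue=[C,A,H] q_used=0 → run C
t=3: queue=[C,A,H,B,F] q_used=1 → run C
t=4: queue=[A,H,B,F,C] q_used=0 → run A
t=5: queue=[H,B,F,C] q_used=0 → run H
t=6: queue=[H,B,F,C] q_used=1 → run H
t=7: queue=[B,F,C,H] q_used=0 → run B
t=8: queue=[B,F,C,H] q_used=1 → run B
t=9: queue=[F,C,H,B] q_used=0 → run F
t=10: queue=[F,C,H,B] q_used=1 → run F
t=11: queue=[C,H,B,F] q_used=0 → run C
t=12: queue=[C,H,B,F] q_used=1 → run C
t=13: queue=[H,B,F,C] q_used=0 → run H
t=14: queue=[H,B,F,C] q_used=1 → run H
t=15: queue=[B,F,C,H] q_used=0 → run B
t=16: queue=[B,F,C,H] q_used=1 → run B
t=17: queue=[F,C,H,B] q_used=0 → run F
t=18: queue=[F,C,H,B] q_used=1 → run F
t=19: queue=[C,H,B,F] q_used=0 → run C
t=20: queue=[H,B,F] q_used=0 → run H
t=21: queue=[H,B,F] q_used=1 → run H
t=22: queue=[B,F,H] q_used=0 → run B
t=23: queue=[B,F,H] q_used=1 → run B
t=24: queue=[F,H,B] q_used=0 → run F
t=25: queue=[F,H,B] q_used=1 → run F
t=26: queue=[H,B] q_used=0 → run H
t=27: queue=[B] q_used=0 → run B
t=28: (idle)
t=29: (idle)
t=30: (idle)

completion order = A, C, F, H, B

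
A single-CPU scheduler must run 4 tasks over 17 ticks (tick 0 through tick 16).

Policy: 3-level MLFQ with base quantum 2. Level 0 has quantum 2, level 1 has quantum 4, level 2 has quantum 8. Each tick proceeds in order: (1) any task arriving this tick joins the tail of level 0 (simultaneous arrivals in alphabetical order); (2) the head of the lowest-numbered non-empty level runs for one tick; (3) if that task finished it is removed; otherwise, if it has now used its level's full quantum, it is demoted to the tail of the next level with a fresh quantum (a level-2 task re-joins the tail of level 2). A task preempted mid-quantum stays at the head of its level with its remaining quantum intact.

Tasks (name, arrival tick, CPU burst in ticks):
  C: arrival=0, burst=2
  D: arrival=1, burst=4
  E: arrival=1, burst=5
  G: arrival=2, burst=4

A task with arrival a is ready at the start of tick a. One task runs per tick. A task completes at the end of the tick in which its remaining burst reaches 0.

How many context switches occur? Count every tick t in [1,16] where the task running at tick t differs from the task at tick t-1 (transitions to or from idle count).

context switches = 7

t=0: L0/L1/L2 = C/-/- → run C
t=1: L0/L1/L2 = CDE/-/- → run C
t=2: L0/L1/L2 = DEG/-/- → run D
t=3: L0/L1/L2 = DEG/-/- → run D
t=4: L0/L1/L2 = EG/D/- → run E
t=5: L0/L1/L2 = EG/D/- → run E
t=6: L0/L1/L2 = G/DE/- → run G
t=7: L0/L1/L2 = G/DE/- → run G
t=8: L0/L1/L2 = -/DEG/- → run D
t=9: L0/L1/L2 = -/DEG/- → run D
t=10: L0/L1/L2 = -/EG/- → run E
t=11: L0/L1/L2 = -/EG/- → run E
t=12: L0/L1/L2 = -/EG/- → run E
t=13: L0/L1/L2 = -/G/- → run G
t=14: L0/L1/L2 = -/G/- → run G
t=15: (idle)
t=16: (idle)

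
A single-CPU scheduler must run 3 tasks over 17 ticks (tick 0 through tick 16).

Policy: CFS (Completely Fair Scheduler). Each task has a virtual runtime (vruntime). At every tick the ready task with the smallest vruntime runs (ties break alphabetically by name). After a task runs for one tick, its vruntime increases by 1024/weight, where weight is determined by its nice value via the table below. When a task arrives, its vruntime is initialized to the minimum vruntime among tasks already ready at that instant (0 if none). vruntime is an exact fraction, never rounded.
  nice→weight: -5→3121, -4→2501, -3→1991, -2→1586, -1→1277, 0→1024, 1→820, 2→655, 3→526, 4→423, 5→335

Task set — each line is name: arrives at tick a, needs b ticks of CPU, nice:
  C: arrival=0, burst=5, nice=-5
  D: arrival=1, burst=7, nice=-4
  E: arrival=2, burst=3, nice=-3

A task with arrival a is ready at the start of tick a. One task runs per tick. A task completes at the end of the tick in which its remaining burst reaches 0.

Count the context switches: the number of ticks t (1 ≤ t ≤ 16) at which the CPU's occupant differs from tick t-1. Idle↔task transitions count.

context switches = 11

t=0: vr[C=0] → run C
t=1: vr[C=1024/3121 D=1024/3121] → run C
t=2: vr[C=2048/3121 D=1024/3121 E=1024/3121] → run D
t=3: vr[C=2048/3121 D=5756928/7805621 E=1024/3121] → run E
t=4: vr[C=2048/3121 D=5756928/7805621 E=5234688/6213911] → run C
t=5: vr[C=3072/3121 D=5756928/7805621 E=5234688/6213911] → run D
t=6: vr[C=3072/3121 D=8952832/7805621 E=5234688/6213911] → run E
t=7: vr[C=3072/3121 D=8952832/7805621 E=8430592/6213911] → run C
t=8: vr[C=4096/3121 D=8952832/7805621 E=8430592/6213911] → run D
t=9: vr[C=4096/3121 D=12148736/7805621 E=8430592/6213911] → run C
t=10: vr[D=12148736/7805621 E=8430592/6213911] → run E
t=11: vr[D=12148736/7805621] → run D
t=12: vr[D=15344640/7805621] → run D
t=13: vr[D=18540544/7805621] → run D
t=14: vr[D=21736448/7805621] → run D
t=15: (idle)
t=16: (idle)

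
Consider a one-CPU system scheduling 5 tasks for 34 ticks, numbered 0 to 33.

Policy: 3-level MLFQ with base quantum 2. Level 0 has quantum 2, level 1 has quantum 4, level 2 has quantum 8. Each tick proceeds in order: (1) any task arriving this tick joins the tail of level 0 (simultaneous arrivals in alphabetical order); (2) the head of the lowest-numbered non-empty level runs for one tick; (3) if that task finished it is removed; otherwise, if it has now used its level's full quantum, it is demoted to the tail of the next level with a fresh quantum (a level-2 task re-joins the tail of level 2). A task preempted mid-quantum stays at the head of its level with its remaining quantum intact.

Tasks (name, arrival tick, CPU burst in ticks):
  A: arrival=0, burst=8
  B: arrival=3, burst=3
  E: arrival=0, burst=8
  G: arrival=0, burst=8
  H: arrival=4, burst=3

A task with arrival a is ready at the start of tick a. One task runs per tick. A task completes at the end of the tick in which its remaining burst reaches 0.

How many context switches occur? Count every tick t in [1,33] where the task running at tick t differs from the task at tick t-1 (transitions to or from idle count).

t=0: L0/L1/L2 = AEG/-/- → run A
t=1: L0/L1/L2 = AEG/-/- → run A
t=2: L0/L1/L2 = EG/A/- → run E
t=3: L0/L1/L2 = EGB/A/- → run E
t=4: L0/L1/L2 = GBH/AE/- → run G
t=5: L0/L1/L2 = GBH/AE/- → run G
t=6: L0/L1/L2 = BH/AEG/- → run B
t=7: L0/L1/L2 = BH/AEG/- → run B
t=8: L0/L1/L2 = H/AEGB/- → run H
t=9: L0/L1/L2 = H/AEGB/- → run H
t=10: L0/L1/L2 = -/AEGBH/- → run A
t=11: L0/L1/L2 = -/AEGBH/- → run A
t=12: L0/L1/L2 = -/AEGBH/- → run A
t=13: L0/L1/L2 = -/AEGBH/- → run A
t=14: L0/L1/L2 = -/EGBH/A → run E
t=15: L0/L1/L2 = -/EGBH/A → run E
t=16: L0/L1/L2 = -/EGBH/A → run E
t=17: L0/L1/L2 = -/EGBH/A → run E
t=18: L0/L1/L2 = -/GBH/AE → run G
t=19: L0/L1/L2 = -/GBH/AE → run G
t=20: L0/L1/L2 = -/GBH/AE → run G
t=21: L0/L1/L2 = -/GBH/AE → run G
t=22: L0/L1/L2 = -/BH/AEG → run B
t=23: L0/L1/L2 = -/H/AEG → run H
t=24: L0/L1/L2 = -/-/AEG → run A
t=25: L0/L1/L2 = -/-/AEG → run A
t=26: L0/L1/L2 = -/-/EG → run E
t=27: L0/L1/L2 = -/-/EG → run E
t=28: L0/L1/L2 = -/-/G → run G
t=29: L0/L1/L2 = -/-/G → run G
t=30: (idle)
t=31: (idle)
t=32: (idle)
t=33: (idle)

context switches = 13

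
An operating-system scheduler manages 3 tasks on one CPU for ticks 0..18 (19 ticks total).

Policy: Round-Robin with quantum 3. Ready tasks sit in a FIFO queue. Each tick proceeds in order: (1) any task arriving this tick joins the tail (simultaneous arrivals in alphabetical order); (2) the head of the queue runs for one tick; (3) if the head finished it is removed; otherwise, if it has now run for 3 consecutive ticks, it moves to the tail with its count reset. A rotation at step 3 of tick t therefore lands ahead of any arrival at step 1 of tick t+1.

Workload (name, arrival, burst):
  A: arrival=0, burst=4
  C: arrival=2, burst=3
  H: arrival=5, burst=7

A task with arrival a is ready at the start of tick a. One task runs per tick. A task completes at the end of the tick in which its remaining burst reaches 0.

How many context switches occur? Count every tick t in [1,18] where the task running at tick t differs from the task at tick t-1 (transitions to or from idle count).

context switches = 4

t=0: queue=[A] q_used=0 → run A
t=1: queue=[A] q_used=1 → run A
t=2: queue=[A,C] q_used=2 → run A
t=3: queue=[C,A] q_used=0 → run C
t=4: queue=[C,A] q_used=1 → run C
t=5: queue=[C,A,H] q_used=2 → run C
t=6: queue=[A,H] q_used=0 → run A
t=7: queue=[H] q_used=0 → run H
t=8: queue=[H] q_used=1 → run H
t=9: queue=[H] q_used=2 → run H
t=10: queue=[H] q_used=0 → run H
t=11: queue=[H] q_used=1 → run H
t=12: queue=[H] q_used=2 → run H
t=13: queue=[H] q_used=0 → run H
t=14: (idle)
t=15: (idle)
t=16: (idle)
t=17: (idle)
t=18: (idle)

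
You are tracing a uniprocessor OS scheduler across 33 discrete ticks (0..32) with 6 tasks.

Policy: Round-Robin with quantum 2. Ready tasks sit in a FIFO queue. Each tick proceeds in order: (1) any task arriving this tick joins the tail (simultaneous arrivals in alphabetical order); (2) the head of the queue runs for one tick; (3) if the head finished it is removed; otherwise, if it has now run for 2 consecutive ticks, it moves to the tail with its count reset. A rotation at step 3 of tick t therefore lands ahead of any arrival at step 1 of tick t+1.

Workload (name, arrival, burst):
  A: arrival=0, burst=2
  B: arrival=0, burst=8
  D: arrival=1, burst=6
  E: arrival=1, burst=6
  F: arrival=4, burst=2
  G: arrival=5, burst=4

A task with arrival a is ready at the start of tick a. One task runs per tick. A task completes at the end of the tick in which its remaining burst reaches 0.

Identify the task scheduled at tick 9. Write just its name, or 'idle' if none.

t=0: queue=[A,B] q_used=0 → run A
t=1: queue=[A,B,D,E] q_used=1 → run A
t=2: queue=[B,D,E] q_used=0 → run B
t=3: queue=[B,D,E] q_used=1 → run B
t=4: queue=[D,E,B,F] q_used=0 → run D
t=5: queue=[D,E,B,F,G] q_used=1 → run D
t=6: queue=[E,B,F,G,D] q_used=0 → run E
t=7: queue=[E,B,F,G,D] q_used=1 → run E
t=8: queue=[B,F,G,D,E] q_used=0 → run B
t=9: queue=[B,F,G,D,E] q_used=1 → run B
t=10: queue=[F,G,D,E,B] q_used=0 → run F
t=11: queue=[F,G,D,E,B] q_used=1 → run F
t=12: queue=[G,D,E,B] q_used=0 → run G
t=13: queue=[G,D,E,B] q_used=1 → run G
t=14: queue=[D,E,B,G] q_used=0 → run D
t=15: queue=[D,E,B,G] q_used=1 → run D
t=16: queue=[E,B,G,D] q_used=0 → run E
t=17: queue=[E,B,G,D] q_used=1 → run E
t=18: queue=[B,G,D,E] q_used=0 → run B
t=19: queue=[B,G,D,E] q_used=1 → run B
t=20: queue=[G,D,E,B] q_used=0 → run G
t=21: queue=[G,D,E,B] q_used=1 → run G
t=22: queue=[D,E,B] q_used=0 → run D
t=23: queue=[D,E,B] q_used=1 → run D
t=24: queue=[E,B] q_used=0 → run E
t=25: queue=[E,B] q_used=1 → run E
t=26: queue=[B] q_used=0 → run B
t=27: queue=[B] q_used=1 → run B
t=28: (idle)
t=29: (idle)
t=30: (idle)
t=31: (idle)
t=32: (idle)

running at tick 9 = B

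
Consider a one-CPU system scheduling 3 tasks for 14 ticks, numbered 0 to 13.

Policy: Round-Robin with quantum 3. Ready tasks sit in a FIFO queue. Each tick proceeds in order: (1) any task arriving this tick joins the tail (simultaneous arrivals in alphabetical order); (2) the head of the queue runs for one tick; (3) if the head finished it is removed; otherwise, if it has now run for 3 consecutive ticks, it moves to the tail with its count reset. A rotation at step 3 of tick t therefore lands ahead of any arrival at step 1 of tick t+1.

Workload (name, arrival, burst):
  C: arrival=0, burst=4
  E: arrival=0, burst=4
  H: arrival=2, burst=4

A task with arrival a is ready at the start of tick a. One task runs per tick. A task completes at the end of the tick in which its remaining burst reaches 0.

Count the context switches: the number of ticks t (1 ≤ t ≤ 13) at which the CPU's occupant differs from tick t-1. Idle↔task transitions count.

context switches = 6

t=0: queue=[C,E] q_used=0 → run C
t=1: queue=[C,E] q_used=1 → run C
t=2: queue=[C,E,H] q_used=2 → run C
t=3: queue=[E,H,C] q_used=0 → run E
t=4: queue=[E,H,C] q_used=1 → run E
t=5: queue=[E,H,C] q_used=2 → run E
t=6: queue=[H,C,E] q_used=0 → run H
t=7: queue=[H,C,E] q_used=1 → run H
t=8: queue=[H,C,E] q_used=2 → run H
t=9: queue=[C,E,H] q_used=0 → run C
t=10: queue=[E,H] q_used=0 → run E
t=11: queue=[H] q_used=0 → run H
t=12: (idle)
t=13: (idle)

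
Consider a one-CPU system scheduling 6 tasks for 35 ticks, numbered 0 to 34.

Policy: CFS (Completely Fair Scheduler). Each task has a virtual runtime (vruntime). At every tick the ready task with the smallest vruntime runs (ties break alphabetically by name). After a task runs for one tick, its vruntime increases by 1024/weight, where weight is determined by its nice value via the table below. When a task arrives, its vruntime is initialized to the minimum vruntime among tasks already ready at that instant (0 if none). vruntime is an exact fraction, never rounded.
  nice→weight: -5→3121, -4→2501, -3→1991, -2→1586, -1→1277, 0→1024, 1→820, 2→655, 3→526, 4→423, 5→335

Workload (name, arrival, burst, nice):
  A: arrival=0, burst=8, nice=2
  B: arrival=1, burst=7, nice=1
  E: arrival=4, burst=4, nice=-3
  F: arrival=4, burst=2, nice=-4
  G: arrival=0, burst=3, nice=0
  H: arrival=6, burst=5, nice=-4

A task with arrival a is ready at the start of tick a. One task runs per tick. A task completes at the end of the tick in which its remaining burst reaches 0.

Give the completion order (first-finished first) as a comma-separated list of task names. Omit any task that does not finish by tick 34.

t=0: vr[A=0 G=0] → run A
t=1: vr[A=1024/655 B=0 G=0] → run B
t=2: vr[A=1024/655 B=256/205 G=0] → run G
t=3: vr[A=1024/655 B=256/205 G=1] → run G
t=4: vr[A=1024/655 B=256/205 E=256/205 F=256/205 G=2] → run B
t=5: vr[A=1024/655 B=512/205 E=256/205 F=256/205 G=2] → run E
t=6: vr[A=1024/655 B=512/205 E=719616/408155 F=256/205 G=2 H=256/205] → run F
t=7: vr[A=1024/655 B=512/205 E=719616/408155 F=20736/12505 G=2 H=256/205] → run H
t=8: vr[A=1024/655 B=512/205 E=719616/408155 F=20736/12505 G=2 H=20736/12505] → run A
t=9: vr[A=2048/655 B=512/205 E=719616/408155 F=20736/12505 G=2 H=20736/12505] → run F
t=10: vr[A=2048/655 B=512/205 E=719616/408155 G=2 H=20736/12505] → run H
t=11: vr[A=2048/655 B=512/205 E=719616/408155 G=2 H=25856/12505] → run E
t=12: vr[A=2048/655 B=512/205 E=929536/408155 G=2 H=25856/12505] → run G
t=13: vr[A=2048/655 B=512/205 E=929536/408155 H=25856/12505] → run H
t=14: vr[A=2048/655 B=512/205 E=929536/408155 H=30976/12505] → run E
t=15: vr[A=2048/655 B=512/205 E=1139456/408155 H=30976/12505] → run H
t=16: vr[A=2048/655 B=512/205 E=1139456/408155 H=36096/12505] → run B
t=17: vr[A=2048/655 B=768/205 E=1139456/408155 H=36096/12505] → run E
t=18: vr[A=2048/655 B=768/205 H=36096/12505] → run H
t=19: vr[A=2048/655 B=768/205] → run A
t=20: vr[A=3072/655 B=768/205] → run B
t=21: vr[A=3072/655 B=1024/205] → run A
t=22: vr[A=4096/655 B=1024/205] → run B
t=23: vr[A=4096/655 B=256/41] → run B
t=24: vr[A=4096/655 B=1536/205] → run A
t=25: vr[A=1024/131 B=1536/205] → run B
t=26: vr[A=1024/131] → run A
t=27: vr[A=6144/655] → run A
t=28: vr[A=7168/655] → run A
t=29: (idle)
t=30: (idle)
t=31: (idle)
t=32: (idle)
t=33: (idle)
t=34: (idle)

completion order = F, G, E, H, B, A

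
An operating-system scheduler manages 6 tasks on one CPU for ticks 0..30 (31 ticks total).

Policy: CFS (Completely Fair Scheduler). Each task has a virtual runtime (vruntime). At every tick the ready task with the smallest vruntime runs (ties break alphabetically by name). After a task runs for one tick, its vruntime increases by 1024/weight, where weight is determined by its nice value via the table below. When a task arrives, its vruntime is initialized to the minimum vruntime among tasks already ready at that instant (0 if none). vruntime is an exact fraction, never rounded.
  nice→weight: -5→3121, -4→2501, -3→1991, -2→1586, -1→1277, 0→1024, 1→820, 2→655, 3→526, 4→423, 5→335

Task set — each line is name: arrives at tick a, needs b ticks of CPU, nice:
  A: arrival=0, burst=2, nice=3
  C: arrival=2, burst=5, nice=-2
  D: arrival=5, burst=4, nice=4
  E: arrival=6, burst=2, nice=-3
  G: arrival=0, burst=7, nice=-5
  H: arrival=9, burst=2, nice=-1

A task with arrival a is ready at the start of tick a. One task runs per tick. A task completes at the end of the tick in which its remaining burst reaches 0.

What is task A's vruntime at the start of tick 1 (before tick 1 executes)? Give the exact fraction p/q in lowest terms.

vruntime(A, start of tick 1) = 512/263

t=0: vr[A=0 G=0] → run A
t=1: vr[A=512/263 G=0] → run G
t=2: vr[A=512/263 C=1024/3121 G=1024/3121] → run C
t=3: vr[A=512/263 C=2409984/2474953 G=1024/3121] → run G
t=4: vr[A=512/263 C=2409984/2474953 G=2048/3121] → run G
t=5: vr[A=512/263 C=2409984/2474953 D=2409984/2474953 G=3072/3121] → run C
t=6: vr[A=512/263 C=4007936/2474953 D=2409984/2474953 E=2409984/2474953 G=3072/3121] → run D
t=7: vr[A=512/263 C=4007936/2474953 D=3553775104/1046905119 E=2409984/2474953 G=3072/3121] → run E
t=8: vr[A=512/263 C=4007936/2474953 D=3553775104/1046905119 E=7332630016/4927631423 G=3072/3121] → run G
t=9: vr[A=512/263 C=4007936/2474953 D=3553775104/1046905119 E=7332630016/4927631423 G=4096/3121 H=4096/3121] → run G
t=10: vr[A=512/263 C=4007936/2474953 D=3553775104/1046905119 E=7332630016/4927631423 G=5120/3121 H=4096/3121] → run H
t=11: vr[A=512/263 C=4007936/2474953 D=3553775104/1046905119 E=7332630016/4927631423 G=5120/3121 H=8426496/3985517] → run E
t=12: vr[A=512/263 C=4007936/2474953 D=3553775104/1046905119 G=5120/3121 H=8426496/3985517] → run C
t=13: vr[A=512/263 C=5605888/2474953 D=3553775104/1046905119 G=5120/3121 H=8426496/3985517] → run G
t=14: vr[A=512/263 C=5605888/2474953 D=3553775104/1046905119 G=6144/3121 H=8426496/3985517] → run A
t=15: vr[C=5605888/2474953 D=3553775104/1046905119 G=6144/3121 H=8426496/3985517] → run G
t=16: vr[C=5605888/2474953 D=3553775104/1046905119 H=8426496/3985517] → run H
t=17: vr[C=5605888/2474953 D=3553775104/1046905119] → run C
t=18: vr[C=7203840/2474953 D=3553775104/1046905119] → run C
t=19: vr[D=3553775104/1046905119] → run D
t=20: vr[D=6088126976/1046905119] → run D
t=21: vr[D=2874159616/348968373] → run D
t=22: (idle)
t=23: (idle)
t=24: (idle)
t=25: (idle)
t=26: (idle)
t=27: (idle)
t=28: (idle)
t=29: (idle)
t=30: (idle)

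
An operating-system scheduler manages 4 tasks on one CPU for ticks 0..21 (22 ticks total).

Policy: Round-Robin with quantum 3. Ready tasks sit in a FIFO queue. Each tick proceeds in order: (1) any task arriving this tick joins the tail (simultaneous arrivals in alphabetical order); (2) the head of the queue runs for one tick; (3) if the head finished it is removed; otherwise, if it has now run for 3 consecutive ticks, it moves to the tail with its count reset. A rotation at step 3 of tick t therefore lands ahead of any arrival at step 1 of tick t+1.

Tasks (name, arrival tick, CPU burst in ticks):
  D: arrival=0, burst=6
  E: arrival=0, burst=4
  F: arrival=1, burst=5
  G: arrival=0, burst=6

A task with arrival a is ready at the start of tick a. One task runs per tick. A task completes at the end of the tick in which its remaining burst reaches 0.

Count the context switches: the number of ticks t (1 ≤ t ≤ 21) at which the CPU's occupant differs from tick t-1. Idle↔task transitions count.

context switches = 8

t=0: queue=[D,E,G] q_used=0 → run D
t=1: queue=[D,E,G,F] q_used=1 → run D
t=2: queue=[D,E,G,F] q_used=2 → run D
t=3: queue=[E,G,F,D] q_used=0 → run E
t=4: queue=[E,G,F,D] q_used=1 → run E
t=5: queue=[E,G,F,D] q_used=2 → run E
t=6: queue=[G,F,D,E] q_used=0 → run G
t=7: queue=[G,F,D,E] q_used=1 → run G
t=8: queue=[G,F,D,E] q_used=2 → run G
t=9: queue=[F,D,E,G] q_used=0 → run F
t=10: queue=[F,D,E,G] q_used=1 → run F
t=11: queue=[F,D,E,G] q_used=2 → run F
t=12: queue=[D,E,G,F] q_used=0 → run D
t=13: queue=[D,E,G,F] q_used=1 → run D
t=14: queue=[D,E,G,F] q_used=2 → run D
t=15: queue=[E,G,F] q_used=0 → run E
t=16: queue=[G,F] q_used=0 → run G
t=17: queue=[G,F] q_used=1 → run G
t=18: queue=[G,F] q_used=2 → run G
t=19: queue=[F] q_used=0 → run F
t=20: queue=[F] q_used=1 → run F
t=21: (idle)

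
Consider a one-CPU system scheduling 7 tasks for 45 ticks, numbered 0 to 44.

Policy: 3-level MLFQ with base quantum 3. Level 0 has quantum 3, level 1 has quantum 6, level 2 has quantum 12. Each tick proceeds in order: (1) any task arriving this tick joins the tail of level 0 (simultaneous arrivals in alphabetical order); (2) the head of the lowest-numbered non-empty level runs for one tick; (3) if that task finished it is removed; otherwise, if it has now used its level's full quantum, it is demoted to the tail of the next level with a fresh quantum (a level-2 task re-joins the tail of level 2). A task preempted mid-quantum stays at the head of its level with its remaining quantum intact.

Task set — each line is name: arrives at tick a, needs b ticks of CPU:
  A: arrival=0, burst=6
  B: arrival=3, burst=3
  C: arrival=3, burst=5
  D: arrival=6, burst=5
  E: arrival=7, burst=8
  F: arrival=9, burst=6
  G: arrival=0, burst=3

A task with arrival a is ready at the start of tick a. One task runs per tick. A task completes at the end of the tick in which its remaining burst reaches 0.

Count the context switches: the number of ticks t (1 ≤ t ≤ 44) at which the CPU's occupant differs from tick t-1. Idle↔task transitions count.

context switches = 12

t=0: L0/L1/L2 = AG/-/- → run A
t=1: L0/L1/L2 = AG/-/- → run A
t=2: L0/L1/L2 = AG/-/- → run A
t=3: L0/L1/L2 = GBC/A/- → run G
t=4: L0/L1/L2 = GBC/A/- → run G
t=5: L0/L1/L2 = GBC/A/- → run G
t=6: L0/L1/L2 = BCD/A/- → run B
t=7: L0/L1/L2 = BCDE/A/- → run B
t=8: L0/L1/L2 = BCDE/A/- → run B
t=9: L0/L1/L2 = CDEF/A/- → run C
t=10: L0/L1/L2 = CDEF/A/- → run C
t=11: L0/L1/L2 = CDEF/A/- → run C
t=12: L0/L1/L2 = DEF/AC/- → run D
t=13: L0/L1/L2 = DEF/AC/- → run D
t=14: L0/L1/L2 = DEF/AC/- → run D
t=15: L0/L1/L2 = EF/ACD/- → run E
t=16: L0/L1/L2 = EF/ACD/- → run E
t=17: L0/L1/L2 = EF/ACD/- → run E
t=18: L0/L1/L2 = F/ACDE/- → run F
t=19: L0/L1/L2 = F/ACDE/- → run F
t=20: L0/L1/L2 = F/ACDE/- → run F
t=21: L0/L1/L2 = -/ACDEF/- → run A
t=22: L0/L1/L2 = -/ACDEF/- → run A
t=23: L0/L1/L2 = -/ACDEF/- → run A
t=24: L0/L1/L2 = -/CDEF/- → run C
t=25: L0/L1/L2 = -/CDEF/- → run C
t=26: L0/L1/L2 = -/DEF/- → run D
t=27: L0/L1/L2 = -/DEF/- → run D
t=28: L0/L1/L2 = -/EF/- → run E
t=29: L0/L1/L2 = -/EF/- → run E
t=30: L0/L1/L2 = -/EF/- → run E
t=31: L0/L1/L2 = -/EF/- → run E
t=32: L0/L1/L2 = -/EF/- → run E
t=33: L0/L1/L2 = -/F/- → run F
t=34: L0/L1/L2 = -/F/- → run F
t=35: L0/L1/L2 = -/F/- → run F
t=36: (idle)
t=37: (idle)
t=38: (idle)
t=39: (idle)
t=40: (idle)
t=41: (idle)
t=42: (idle)
t=43: (idle)
t=44: (idle)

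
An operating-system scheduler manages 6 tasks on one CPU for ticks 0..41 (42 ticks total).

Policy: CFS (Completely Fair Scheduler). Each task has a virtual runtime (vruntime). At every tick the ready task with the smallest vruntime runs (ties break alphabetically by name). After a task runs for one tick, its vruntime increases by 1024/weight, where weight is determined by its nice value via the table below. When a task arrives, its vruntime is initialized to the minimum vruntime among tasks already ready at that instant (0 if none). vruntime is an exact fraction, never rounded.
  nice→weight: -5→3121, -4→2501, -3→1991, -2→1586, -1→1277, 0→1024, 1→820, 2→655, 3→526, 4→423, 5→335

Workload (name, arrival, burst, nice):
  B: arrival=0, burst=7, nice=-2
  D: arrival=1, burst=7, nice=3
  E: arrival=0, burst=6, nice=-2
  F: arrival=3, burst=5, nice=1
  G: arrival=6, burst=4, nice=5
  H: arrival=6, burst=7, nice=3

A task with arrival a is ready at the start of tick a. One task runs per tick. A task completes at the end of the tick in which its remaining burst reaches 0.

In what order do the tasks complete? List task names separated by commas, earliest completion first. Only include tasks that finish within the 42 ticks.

t=0: vr[B=0 E=0] → run B
t=1: vr[B=512/793 D=0 E=0] → run D
t=2: vr[B=512/793 D=512/263 E=0] → run E
t=3: vr[B=512/793 D=512/263 E=512/793 F=512/793] → run B
t=4: vr[B=1024/793 D=512/263 E=512/793 F=512/793] → run E
t=5: vr[B=1024/793 D=512/263 E=1024/793 F=512/793] → run F
t=6: vr[B=1024/793 D=512/263 E=1024/793 F=307968/162565 G=1024/793 H=1024/793] → run B
t=7: vr[B=1536/793 D=512/263 E=1024/793 F=307968/162565 G=1024/793 H=1024/793] → run E
t=8: vr[B=1536/793 D=512/263 E=1536/793 F=307968/162565 G=1024/793 H=1024/793] → run G
t=9: vr[B=1536/793 D=512/263 E=1536/793 F=307968/162565 G=1155072/265655 H=1024/793] → run H
t=10: vr[B=1536/793 D=512/263 E=1536/793 F=307968/162565 G=1155072/265655 H=675328/208559] → run F
t=11: vr[B=1536/793 D=512/263 E=1536/793 F=510976/162565 G=1155072/265655 H=675328/208559] → run B
t=12: vr[B=2048/793 D=512/263 E=1536/793 F=510976/162565 G=1155072/265655 H=675328/208559] → run E
t=13: vr[B=2048/793 D=512/263 E=2048/793 F=510976/162565 G=1155072/265655 H=675328/208559] → run D
t=14: vr[B=2048/793 D=1024/263 E=2048/793 F=510976/162565 G=1155072/265655 H=675328/208559] → run B
t=15: vr[B=2560/793 D=1024/263 E=2048/793 F=510976/162565 G=1155072/265655 H=675328/208559] → run E
t=16: vr[B=2560/793 D=1024/263 E=2560/793 F=510976/162565 G=1155072/265655 H=675328/208559] → run F
t=17: vr[B=2560/793 D=1024/263 E=2560/793 F=713984/162565 G=1155072/265655 H=675328/208559] → run B
t=18: vr[B=3072/793 D=1024/263 E=2560/793 F=713984/162565 G=1155072/265655 H=675328/208559] → run E
t=19: vr[B=3072/793 D=1024/263 F=713984/162565 G=1155072/265655 H=675328/208559] → run H
t=20: vr[B=3072/793 D=1024/263 F=713984/162565 G=1155072/265655 H=1081344/208559] → run B
t=21: vr[D=1024/263 F=713984/162565 G=1155072/265655 H=1081344/208559] → run D
t=22: vr[D=1536/263 F=713984/162565 G=1155072/265655 H=1081344/208559] → run G
t=23: vr[D=1536/263 F=713984/162565 G=1967104/265655 H=1081344/208559] → run F
t=24: vr[D=1536/263 F=916992/162565 G=1967104/265655 H=1081344/208559] → run H
t=25: vr[D=1536/263 F=916992/162565 G=1967104/265655 H=1487360/208559] → run F
t=26: vr[D=1536/263 G=1967104/265655 H=1487360/208559] → run D
t=27: vr[D=2048/263 G=1967104/265655 H=1487360/208559] → run H
t=28: vr[D=2048/263 G=1967104/265655 H=1893376/208559] → run G
t=29: vr[D=2048/263 G=2779136/265655 H=1893376/208559] → run D
t=30: vr[D=2560/263 G=2779136/265655 H=1893376/208559] → run H
t=31: vr[D=2560/263 G=2779136/265655 H=2299392/208559] → run D
t=32: vr[D=3072/263 G=2779136/265655 H=2299392/208559] → run G
t=33: vr[D=3072/263 H=2299392/208559] → run H
t=34: vr[D=3072/263 H=2705408/208559] → run D
t=35: vr[H=2705408/208559] → run H
t=36: (idle)
t=37: (idle)
t=38: (idle)
t=39: (idle)
t=40: (idle)
t=41: (idle)

completion order = E, B, F, G, D, H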